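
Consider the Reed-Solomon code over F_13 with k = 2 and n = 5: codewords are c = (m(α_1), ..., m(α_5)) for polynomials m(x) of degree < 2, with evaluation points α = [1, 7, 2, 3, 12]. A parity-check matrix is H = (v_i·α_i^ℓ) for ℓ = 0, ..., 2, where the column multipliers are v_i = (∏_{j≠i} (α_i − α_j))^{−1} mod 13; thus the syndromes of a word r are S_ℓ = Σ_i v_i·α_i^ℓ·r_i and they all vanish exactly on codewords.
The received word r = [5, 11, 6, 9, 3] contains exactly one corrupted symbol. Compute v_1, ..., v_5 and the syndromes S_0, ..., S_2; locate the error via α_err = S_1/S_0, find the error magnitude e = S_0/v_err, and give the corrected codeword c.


S = (4, 12, 10), error at position 4, error magnitude e = 2, c = [5, 11, 6, 7, 3].

Step 1: column multipliers v_i = (∏_{j≠i}(α_i − α_j))^{−1} mod 13.
  i = 1 (α = 1): (1−7)(1−2)(1−3)(1−12) = (−6)·(−1)·(−2)·(−11) = 132 ≡ 2, so v_1 = 2^{−1} = 7 (mod 13).
  i = 2 (α = 7): (7−1)(7−2)(7−3)(7−12) = 6·5·4·(−5) = −600 ≡ 11, so v_2 = 11^{−1} = 6 (mod 13).
  i = 3 (α = 2): (2−1)(2−7)(2−3)(2−12) = 1·(−5)·(−1)·(−10) = −50 ≡ 2, so v_3 = 2^{−1} = 7 (mod 13).
  i = 4 (α = 3): (3−1)(3−7)(3−2)(3−12) = 2·(−4)·1·(−9) = 72 ≡ 7, so v_4 = 7^{−1} = 2 (mod 13).
  i = 5 (α = 12): (12−1)(12−7)(12−2)(12−3) = 11·5·10·9 = 4950 ≡ 10, so v_5 = 10^{−1} = 4 (mod 13).
  v = [7, 6, 7, 2, 4].
Step 2: syndromes of r = [5, 11, 6, 9, 3] (all sums mod 13).
  S_0 = Σ v_i r_i = 7·5 + 6·11 + 7·6 + 2·9 + 4·3 = 173 ≡ 4.
  S_1 = Σ v_i α_i r_i = 7·1·5 + 6·7·11 + 7·2·6 + 2·3·9 + 4·12·3 = 779 ≡ 12.
  α_i^2 mod 13 = [1, 10, 4, 9, 1].
  S_2 = Σ v_i α_i^2 r_i = 7·1·5 + 6·10·11 + 7·4·6 + 2·9·9 + 4·1·3 = 1037 ≡ 10.
  S = (4, 12, 10) ≠ 0, so r is not a codeword (an error is present).
Step 3: locate the error. For a single error e at position i, S_ℓ = v_i·e·α_i^ℓ, so α_err = S_1/S_0.
  S_0^{−1} = 4^{−1} = 10 (mod 13), so α_err = 12·10 = 120 ≡ 3 = α_4. Error position i = 4.
  Consistency check: S_2/S_1 = 10·12 = 120 ≡ 3 = α_err ✓ (single-error assumption holds).
Step 4: error magnitude e = S_0/v_4 = S_0·∏_{j≠4}(α_4 − α_j) = 4·7 = 28 ≡ 2 (mod 13).
Step 5: correct position 4: c_4 = r_4 − e = 9 − 2 ≡ 7 (mod 13). Hence c = [5, 11, 6, 7, 3].
  Check: interpolating c through the α_i gives m(x) = 4 + 1·x (degree < 2) with m(α_i) = c_i for every i, so c is indeed a codeword.


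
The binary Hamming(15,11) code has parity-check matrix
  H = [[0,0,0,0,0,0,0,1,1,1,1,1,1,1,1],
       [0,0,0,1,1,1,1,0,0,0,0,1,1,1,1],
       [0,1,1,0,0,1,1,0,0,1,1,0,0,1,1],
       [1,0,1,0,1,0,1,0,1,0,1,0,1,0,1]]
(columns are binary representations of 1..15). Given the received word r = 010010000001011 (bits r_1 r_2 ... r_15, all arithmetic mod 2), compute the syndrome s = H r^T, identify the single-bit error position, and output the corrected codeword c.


s = (1, 0, 1, 0)^T, error position = 10, corrected codeword c = 010010000101011

Compute s = H r^T mod 2 one row at a time:
  s_1 = 0 + 0 + 0 + 0 + 1 + 0 + 1 + 1 = 3 ≡ 1 (mod 2).
  s_2 = 0 + 1 + 0 + 0 + 1 + 0 + 1 + 1 = 4 ≡ 0 (mod 2).
  s_3 = 1 + 0 + 0 + 0 + 0 + 0 + 1 + 1 = 3 ≡ 1 (mod 2).
  s_4 = 0 + 0 + 1 + 0 + 0 + 0 + 0 + 1 = 2 ≡ 0 (mod 2).
s = (1, 0, 1, 0)^T — this equals column 10 of H (binary 1010), so error is at position 10.
Correct: flip bit 10 of r = 010010000001011 to get c = 010010000101011.


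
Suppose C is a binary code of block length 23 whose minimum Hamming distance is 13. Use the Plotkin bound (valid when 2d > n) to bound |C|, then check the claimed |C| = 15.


Plotkin bound M ≤ 8; given |C| = 15 > bound (violated).

Check applicability: 2d = 26, n = 23.
2d − n = 3 > 0, so Plotkin applies.
Compute d/(2d−n) = 13/3 ≈ 4.3333.
⌊d/(2d−n)⌋ = 4.
Plotkin bound: M ≤ 2·4 = 8.
Given |C| = 15, check: VIOLATED.
This |C| is above the Plotkin bound, so no binary code with n = 23, d = 13 and 15 codewords exists.


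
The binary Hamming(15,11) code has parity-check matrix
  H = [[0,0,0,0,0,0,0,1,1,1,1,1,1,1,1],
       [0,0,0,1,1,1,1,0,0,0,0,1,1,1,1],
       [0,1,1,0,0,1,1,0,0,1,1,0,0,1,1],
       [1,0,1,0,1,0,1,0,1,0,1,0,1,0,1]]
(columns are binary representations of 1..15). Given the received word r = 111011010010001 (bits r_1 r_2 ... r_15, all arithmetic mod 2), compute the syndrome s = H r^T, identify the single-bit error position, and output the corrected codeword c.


s = (1, 1, 1, 1)^T, error position = 15, corrected codeword c = 111011010010000

Compute s = H r^T mod 2 one row at a time:
  s_1 = 1 + 0 + 0 + 1 + 0 + 0 + 0 + 1 = 3 ≡ 1 (mod 2).
  s_2 = 0 + 1 + 1 + 0 + 0 + 0 + 0 + 1 = 3 ≡ 1 (mod 2).
  s_3 = 1 + 1 + 1 + 0 + 0 + 1 + 0 + 1 = 5 ≡ 1 (mod 2).
  s_4 = 1 + 1 + 1 + 0 + 0 + 1 + 0 + 1 = 5 ≡ 1 (mod 2).
s = (1, 1, 1, 1)^T — this equals column 15 of H (binary 1111), so error is at position 15.
Correct: flip bit 15 of r = 111011010010001 to get c = 111011010010000.


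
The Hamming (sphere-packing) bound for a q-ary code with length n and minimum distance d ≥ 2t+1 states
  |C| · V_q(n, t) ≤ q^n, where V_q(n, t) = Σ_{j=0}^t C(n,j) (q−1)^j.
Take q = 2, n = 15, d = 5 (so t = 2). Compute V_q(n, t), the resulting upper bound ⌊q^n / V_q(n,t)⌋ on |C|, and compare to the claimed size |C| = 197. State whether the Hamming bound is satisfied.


V_q(n, t) = 121, q^n = 32768, Hamming bound = 270, |C| = 197 ≤ bound (satisfied).

Step 1: Compute V_q(n, t) = Σ_{j=0}^2 C(n, j) (q−1)^j.
  j = 0: C(15,0)·(1)^0 = 1·1 = 1.
  j = 1: C(15,1)·(1)^1 = 15·1 = 15.
  j = 2: C(15,2)·(1)^2 = 105·1 = 105.
  V_q(n, t) = 1 + 15 + 105 = 121.
Step 2: q^n = 2^15 = 32768.
Step 3: Hamming bound ⌊q^n / V_q(n,t)⌋ = ⌊32768/121⌋ = 270.
Step 4: Compare |C| = 197 to 270: satisfied.
The claimed |C| lies below the Hamming bound.


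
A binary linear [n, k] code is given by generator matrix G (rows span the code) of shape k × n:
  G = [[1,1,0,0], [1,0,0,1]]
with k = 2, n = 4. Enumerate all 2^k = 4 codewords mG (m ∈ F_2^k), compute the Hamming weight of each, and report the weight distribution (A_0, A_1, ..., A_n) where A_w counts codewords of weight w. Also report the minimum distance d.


Weight distribution: A_0 = 1, A_2 = 3. Minimum distance d = 2.

Enumerate all 2^2 = 4 messages m ∈ F_2^2.
For each, compute codeword c = mG in F_2^4, then tally its weight.
  m = 00 → c = 0000, weight = 0.
  m = 10 → c = 1100, weight = 2.
  m = 01 → c = 1001, weight = 2.
  m = 11 → c = 0101, weight = 2.
Tally weights:
  weight 0: 1 codewords.
  weight 2: 3 codewords.
Minimum distance d = smallest w > 0 with A_w > 0 = 2.
Sanity: Σ A_w = 4 = 2^2 = 4 ✓.


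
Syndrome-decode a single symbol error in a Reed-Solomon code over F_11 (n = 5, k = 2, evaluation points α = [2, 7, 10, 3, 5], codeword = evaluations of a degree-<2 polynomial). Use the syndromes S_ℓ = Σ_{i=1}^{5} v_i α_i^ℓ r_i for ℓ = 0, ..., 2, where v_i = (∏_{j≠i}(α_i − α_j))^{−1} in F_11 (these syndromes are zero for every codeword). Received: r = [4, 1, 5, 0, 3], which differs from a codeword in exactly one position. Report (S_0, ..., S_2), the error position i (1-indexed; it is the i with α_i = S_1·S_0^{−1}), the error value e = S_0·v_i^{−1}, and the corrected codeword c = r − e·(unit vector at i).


S = (6, 9, 8), error at position 2, error magnitude e = 6, c = [4, 6, 5, 0, 3].

Step 1: column multipliers v_i = (∏_{j≠i}(α_i − α_j))^{−1} mod 11.
  i = 1 (α = 2): (2−7)(2−10)(2−3)(2−5) = (−5)·(−8)·(−1)·(−3) = 120 ≡ 10, so v_1 = 10^{−1} = 10 (mod 11).
  i = 2 (α = 7): (7−2)(7−10)(7−3)(7−5) = 5·(−3)·4·2 = −120 ≡ 1, so v_2 = 1^{−1} = 1 (mod 11).
  i = 3 (α = 10): (10−2)(10−7)(10−3)(10−5) = 8·3·7·5 = 840 ≡ 4, so v_3 = 4^{−1} = 3 (mod 11).
  i = 4 (α = 3): (3−2)(3−7)(3−10)(3−5) = 1·(−4)·(−7)·(−2) = −56 ≡ 10, so v_4 = 10^{−1} = 10 (mod 11).
  i = 5 (α = 5): (5−2)(5−7)(5−10)(5−3) = 3·(−2)·(−5)·2 = 60 ≡ 5, so v_5 = 5^{−1} = 9 (mod 11).
  v = [10, 1, 3, 10, 9].
Step 2: syndromes of r = [4, 1, 5, 0, 3] (all sums mod 11).
  S_0 = Σ v_i r_i = 10·4 + 1·1 + 3·5 + 10·0 + 9·3 = 83 ≡ 6.
  S_1 = Σ v_i α_i r_i = 10·2·4 + 1·7·1 + 3·10·5 + 10·3·0 + 9·5·3 = 372 ≡ 9.
  α_i^2 mod 11 = [4, 5, 1, 9, 3].
  S_2 = Σ v_i α_i^2 r_i = 10·4·4 + 1·5·1 + 3·1·5 + 10·9·0 + 9·3·3 = 261 ≡ 8.
  S = (6, 9, 8) ≠ 0, so r is not a codeword (an error is present).
Step 3: locate the error. For a single error e at position i, S_ℓ = v_i·e·α_i^ℓ, so α_err = S_1/S_0.
  S_0^{−1} = 6^{−1} = 2 (mod 11), so α_err = 9·2 = 18 ≡ 7 = α_2. Error position i = 2.
  Consistency check: S_2/S_1 = 8·5 = 40 ≡ 7 = α_err ✓ (single-error assumption holds).
Step 4: error magnitude e = S_0/v_2 = S_0·∏_{j≠2}(α_2 − α_j) = 6·1 = 6 ≡ 6 (mod 11).
Step 5: correct position 2: c_2 = r_2 − e = 1 − 6 ≡ 6 (mod 11). Hence c = [4, 6, 5, 0, 3].
  Check: interpolating c through the α_i gives m(x) = 1 + 7·x (degree < 2) with m(α_i) = c_i for every i, so c is indeed a codeword.


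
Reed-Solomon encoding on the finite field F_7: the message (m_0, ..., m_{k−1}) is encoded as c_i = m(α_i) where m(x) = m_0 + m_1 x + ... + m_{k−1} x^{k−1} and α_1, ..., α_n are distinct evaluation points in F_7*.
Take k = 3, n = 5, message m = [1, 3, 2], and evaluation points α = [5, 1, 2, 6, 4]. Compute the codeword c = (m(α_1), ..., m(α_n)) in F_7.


c = [3, 6, 1, 0, 3]

Message polynomial: m(x) = 1 + 3·x + 2·x^2 (mod 7).
For each evaluation point α_i, compute m(α_i) mod 7:
  α_1 = 5: Horner steps 2 → 6 → 3, so m(5) = 3.
  α_2 = 1: Horner steps 2 → 5 → 6, so m(1) = 6.
  α_3 = 2: Horner steps 2 → 0 → 1, so m(2) = 1.
  α_4 = 6: Horner steps 2 → 1 → 0, so m(6) = 0.
  α_5 = 4: Horner steps 2 → 4 → 3, so m(4) = 3.
Codeword c = [3, 6, 1, 0, 3] ∈ F_7^5.


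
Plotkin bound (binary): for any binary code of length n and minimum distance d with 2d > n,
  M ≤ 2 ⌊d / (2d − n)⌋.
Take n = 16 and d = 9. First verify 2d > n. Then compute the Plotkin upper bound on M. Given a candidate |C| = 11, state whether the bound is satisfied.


Plotkin bound M ≤ 8; given |C| = 11 > bound (violated).

Check applicability: 2d = 18, n = 16.
2d − n = 2 > 0, so Plotkin applies.
Compute d/(2d−n) = 9/2 ≈ 4.5000.
⌊d/(2d−n)⌋ = 4.
Plotkin bound: M ≤ 2·4 = 8.
Given |C| = 11, check: VIOLATED.
This |C| is above the Plotkin bound, so no binary code with n = 16, d = 9 and 11 codewords exists.


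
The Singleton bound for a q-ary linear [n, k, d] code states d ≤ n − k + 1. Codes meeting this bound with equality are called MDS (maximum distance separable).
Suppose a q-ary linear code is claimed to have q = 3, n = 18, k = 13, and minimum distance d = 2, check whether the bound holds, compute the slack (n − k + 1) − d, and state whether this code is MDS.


Singleton RHS = n − k + 1 = 6, slack = 4, bound satisfied, not MDS.

Singleton bound: d ≤ n − k + 1.
Here n = 18, k = 13, so n − k + 1 = 6.
Given d = 2, check d ≤ 6: YES.
Slack = (n − k + 1) − d = 4.
The code is NOT MDS (slack = 4 > 0).
Description: the claimed parameters are [18, 13, 2]_3; such a code would be non-MDS.


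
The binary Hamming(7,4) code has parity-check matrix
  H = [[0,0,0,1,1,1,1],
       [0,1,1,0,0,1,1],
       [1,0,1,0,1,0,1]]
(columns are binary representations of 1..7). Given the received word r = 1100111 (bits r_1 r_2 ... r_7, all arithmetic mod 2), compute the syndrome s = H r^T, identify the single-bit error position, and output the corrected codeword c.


s = (1, 1, 1)^T, error position = 7, corrected codeword c = 1100110

Compute s = H r^T mod 2 one row at a time:
  s_1 = 0 + 1 + 1 + 1 = 3 ≡ 1 (mod 2).
  s_2 = 1 + 0 + 1 + 1 = 3 ≡ 1 (mod 2).
  s_3 = 1 + 0 + 1 + 1 = 3 ≡ 1 (mod 2).
s = (1, 1, 1)^T — this equals column 7 of H (binary 111), so error is at position 7.
Correct: flip bit 7 of r = 1100111 to get c = 1100110.


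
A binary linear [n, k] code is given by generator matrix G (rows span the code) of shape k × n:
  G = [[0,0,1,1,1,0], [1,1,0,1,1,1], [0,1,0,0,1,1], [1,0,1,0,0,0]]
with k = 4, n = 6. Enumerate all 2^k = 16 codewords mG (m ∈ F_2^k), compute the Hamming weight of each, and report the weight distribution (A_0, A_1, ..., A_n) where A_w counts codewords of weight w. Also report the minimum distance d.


Weight distribution: A_0 = 1, A_1 = 1, A_2 = 4, A_3 = 4, A_4 = 3, A_5 = 3. Minimum distance d = 1.

Enumerate all 2^4 = 16 messages m ∈ F_2^4.
For each, compute codeword c = mG in F_2^6, then tally its weight.
  m = 0000 → c = 000000, weight = 0.
  m = 1000 → c = 001110, weight = 3.
  m = 0100 → c = 110111, weight = 5.
  m = 1100 → c = 111001, weight = 4.
  m = 0010 → c = 010011, weight = 3.
  m = 1010 → c = 011101, weight = 4.
  m = 0110 → c = 100100, weight = 2.
  m = 1110 → c = 101010, weight = 3.
  m = 0001 → c = 101000, weight = 2.
  m = 1001 → c = 100110, weight = 3.
  m = 0101 → c = 011111, weight = 5.
  m = 1101 → c = 010001, weight = 2.
  m = 0011 → c = 111011, weight = 5.
  m = 1011 → c = 110101, weight = 4.
  m = 0111 → c = 001100, weight = 2.
  m = 1111 → c = 000010, weight = 1.
Tally weights:
  weight 0: 1 codewords.
  weight 1: 1 codewords.
  weight 2: 4 codewords.
  weight 3: 4 codewords.
  weight 4: 3 codewords.
  weight 5: 3 codewords.
Minimum distance d = smallest w > 0 with A_w > 0 = 1.
Sanity: Σ A_w = 16 = 2^4 = 16 ✓.


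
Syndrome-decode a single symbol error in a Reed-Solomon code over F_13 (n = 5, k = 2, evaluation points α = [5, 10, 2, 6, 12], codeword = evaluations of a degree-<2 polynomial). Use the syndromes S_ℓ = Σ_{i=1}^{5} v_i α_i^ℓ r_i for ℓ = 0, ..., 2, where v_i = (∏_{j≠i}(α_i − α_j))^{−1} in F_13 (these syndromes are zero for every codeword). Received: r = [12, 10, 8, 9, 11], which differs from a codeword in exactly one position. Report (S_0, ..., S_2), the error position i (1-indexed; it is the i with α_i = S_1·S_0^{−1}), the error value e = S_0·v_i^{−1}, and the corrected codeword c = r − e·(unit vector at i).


S = (9, 4, 9), error at position 5, error magnitude e = 7, c = [12, 10, 8, 9, 4].

Step 1: column multipliers v_i = (∏_{j≠i}(α_i − α_j))^{−1} mod 13.
  i = 1 (α = 5): (5−10)(5−2)(5−6)(5−12) = (−5)·3·(−1)·(−7) = −105 ≡ 12, so v_1 = 12^{−1} = 12 (mod 13).
  i = 2 (α = 10): (10−5)(10−2)(10−6)(10−12) = 5·8·4·(−2) = −320 ≡ 5, so v_2 = 5^{−1} = 8 (mod 13).
  i = 3 (α = 2): (2−5)(2−10)(2−6)(2−12) = (−3)·(−8)·(−4)·(−10) = 960 ≡ 11, so v_3 = 11^{−1} = 6 (mod 13).
  i = 4 (α = 6): (6−5)(6−10)(6−2)(6−12) = 1·(−4)·4·(−6) = 96 ≡ 5, so v_4 = 5^{−1} = 8 (mod 13).
  i = 5 (α = 12): (12−5)(12−10)(12−2)(12−6) = 7·2·10·6 = 840 ≡ 8, so v_5 = 8^{−1} = 5 (mod 13).
  v = [12, 8, 6, 8, 5].
Step 2: syndromes of r = [12, 10, 8, 9, 11] (all sums mod 13).
  S_0 = Σ v_i r_i = 12·12 + 8·10 + 6·8 + 8·9 + 5·11 = 399 ≡ 9.
  S_1 = Σ v_i α_i r_i = 12·5·12 + 8·10·10 + 6·2·8 + 8·6·9 + 5·12·11 = 2708 ≡ 4.
  α_i^2 mod 13 = [12, 9, 4, 10, 1].
  S_2 = Σ v_i α_i^2 r_i = 12·12·12 + 8·9·10 + 6·4·8 + 8·10·9 + 5·1·11 = 3415 ≡ 9.
  S = (9, 4, 9) ≠ 0, so r is not a codeword (an error is present).
Step 3: locate the error. For a single error e at position i, S_ℓ = v_i·e·α_i^ℓ, so α_err = S_1/S_0.
  S_0^{−1} = 9^{−1} = 3 (mod 13), so α_err = 4·3 = 12 ≡ 12 = α_5. Error position i = 5.
  Consistency check: S_2/S_1 = 9·10 = 90 ≡ 12 = α_err ✓ (single-error assumption holds).
Step 4: error magnitude e = S_0/v_5 = S_0·∏_{j≠5}(α_5 − α_j) = 9·8 = 72 ≡ 7 (mod 13).
Step 5: correct position 5: c_5 = r_5 − e = 11 − 7 ≡ 4 (mod 13). Hence c = [12, 10, 8, 9, 4].
  Check: interpolating c through the α_i gives m(x) = 1 + 10·x (degree < 2) with m(α_i) = c_i for every i, so c is indeed a codeword.


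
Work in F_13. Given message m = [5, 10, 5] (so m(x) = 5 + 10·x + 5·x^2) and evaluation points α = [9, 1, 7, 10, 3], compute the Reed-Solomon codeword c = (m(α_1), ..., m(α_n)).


c = [6, 7, 8, 7, 2]

Message polynomial: m(x) = 5 + 10·x + 5·x^2 (mod 13).
For each evaluation point α_i, compute m(α_i) mod 13:
  α_1 = 9: Horner steps 5 → 3 → 6, so m(9) = 6.
  α_2 = 1: Horner steps 5 → 2 → 7, so m(1) = 7.
  α_3 = 7: Horner steps 5 → 6 → 8, so m(7) = 8.
  α_4 = 10: Horner steps 5 → 8 → 7, so m(10) = 7.
  α_5 = 3: Horner steps 5 → 12 → 2, so m(3) = 2.
Codeword c = [6, 7, 8, 7, 2] ∈ F_13^5.


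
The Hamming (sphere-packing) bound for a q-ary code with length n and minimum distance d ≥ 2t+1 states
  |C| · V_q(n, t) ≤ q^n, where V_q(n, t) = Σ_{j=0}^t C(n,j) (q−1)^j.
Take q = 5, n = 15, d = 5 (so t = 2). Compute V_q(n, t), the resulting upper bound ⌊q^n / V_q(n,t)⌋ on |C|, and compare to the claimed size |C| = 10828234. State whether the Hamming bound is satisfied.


V_q(n, t) = 1741, q^n = 30517578125, Hamming bound = 17528764, |C| = 10828234 ≤ bound (satisfied).

Step 1: Compute V_q(n, t) = Σ_{j=0}^2 C(n, j) (q−1)^j.
  j = 0: C(15,0)·(4)^0 = 1·1 = 1.
  j = 1: C(15,1)·(4)^1 = 15·4 = 60.
  j = 2: C(15,2)·(4)^2 = 105·16 = 1680.
  V_q(n, t) = 1 + 60 + 1680 = 1741.
Step 2: q^n = 5^15 = 30517578125.
Step 3: Hamming bound ⌊q^n / V_q(n,t)⌋ = ⌊30517578125/1741⌋ = 17528764.
Step 4: Compare |C| = 10828234 to 17528764: satisfied.
The claimed |C| lies below the Hamming bound.


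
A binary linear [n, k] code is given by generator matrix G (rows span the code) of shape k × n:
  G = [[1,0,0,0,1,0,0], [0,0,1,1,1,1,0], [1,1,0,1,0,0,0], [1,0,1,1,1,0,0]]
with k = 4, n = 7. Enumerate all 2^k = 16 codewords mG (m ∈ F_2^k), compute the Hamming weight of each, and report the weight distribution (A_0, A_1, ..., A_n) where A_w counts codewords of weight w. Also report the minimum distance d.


Weight distribution: A_0 = 1, A_2 = 4, A_3 = 6, A_4 = 3, A_5 = 2. Minimum distance d = 2.

Enumerate all 2^4 = 16 messages m ∈ F_2^4.
For each, compute codeword c = mG in F_2^7, then tally its weight.
  m = 0000 → c = 0000000, weight = 0.
  m = 1000 → c = 1000100, weight = 2.
  m = 0100 → c = 0011110, weight = 4.
  m = 1100 → c = 1011010, weight = 4.
  m = 0010 → c = 1101000, weight = 3.
  m = 1010 → c = 0101100, weight = 3.
  m = 0110 → c = 1110110, weight = 5.
  m = 1110 → c = 0110010, weight = 3.
  m = 0001 → c = 1011100, weight = 4.
  m = 1001 → c = 0011000, weight = 2.
  m = 0101 → c = 1000010, weight = 2.
  m = 1101 → c = 0000110, weight = 2.
  m = 0011 → c = 0110100, weight = 3.
  m = 1011 → c = 1110000, weight = 3.
  m = 0111 → c = 0101010, weight = 3.
  m = 1111 → c = 1101110, weight = 5.
Tally weights:
  weight 0: 1 codewords.
  weight 2: 4 codewords.
  weight 3: 6 codewords.
  weight 4: 3 codewords.
  weight 5: 2 codewords.
Minimum distance d = smallest w > 0 with A_w > 0 = 2.
Sanity: Σ A_w = 16 = 2^4 = 16 ✓.


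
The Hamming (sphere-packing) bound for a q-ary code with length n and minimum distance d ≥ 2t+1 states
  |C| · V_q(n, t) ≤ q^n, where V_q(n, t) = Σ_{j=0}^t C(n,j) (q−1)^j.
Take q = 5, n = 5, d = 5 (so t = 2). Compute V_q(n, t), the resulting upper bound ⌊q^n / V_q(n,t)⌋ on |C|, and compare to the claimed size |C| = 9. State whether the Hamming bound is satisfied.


V_q(n, t) = 181, q^n = 3125, Hamming bound = 17, |C| = 9 ≤ bound (satisfied).

Step 1: Compute V_q(n, t) = Σ_{j=0}^2 C(n, j) (q−1)^j.
  j = 0: C(5,0)·(4)^0 = 1·1 = 1.
  j = 1: C(5,1)·(4)^1 = 5·4 = 20.
  j = 2: C(5,2)·(4)^2 = 10·16 = 160.
  V_q(n, t) = 1 + 20 + 160 = 181.
Step 2: q^n = 5^5 = 3125.
Step 3: Hamming bound ⌊q^n / V_q(n,t)⌋ = ⌊3125/181⌋ = 17.
Step 4: Compare |C| = 9 to 17: satisfied.
The claimed |C| lies below the Hamming bound.


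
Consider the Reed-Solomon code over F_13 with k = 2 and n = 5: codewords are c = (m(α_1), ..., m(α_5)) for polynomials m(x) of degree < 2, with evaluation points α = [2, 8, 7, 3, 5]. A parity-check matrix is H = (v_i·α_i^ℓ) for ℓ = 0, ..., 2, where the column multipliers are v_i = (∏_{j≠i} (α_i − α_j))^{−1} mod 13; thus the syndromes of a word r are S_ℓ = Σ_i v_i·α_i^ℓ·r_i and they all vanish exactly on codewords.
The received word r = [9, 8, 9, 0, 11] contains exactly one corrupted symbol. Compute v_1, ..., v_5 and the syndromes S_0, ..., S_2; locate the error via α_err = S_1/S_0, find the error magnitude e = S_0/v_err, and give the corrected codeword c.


S = (5, 10, 7), error at position 1, error magnitude e = 8, c = [1, 8, 9, 0, 11].

Step 1: column multipliers v_i = (∏_{j≠i}(α_i − α_j))^{−1} mod 13.
  i = 1 (α = 2): (2−8)(2−7)(2−3)(2−5) = (−6)·(−5)·(−1)·(−3) = 90 ≡ 12, so v_1 = 12^{−1} = 12 (mod 13).
  i = 2 (α = 8): (8−2)(8−7)(8−3)(8−5) = 6·1·5·3 = 90 ≡ 12, so v_2 = 12^{−1} = 12 (mod 13).
  i = 3 (α = 7): (7−2)(7−8)(7−3)(7−5) = 5·(−1)·4·2 = −40 ≡ 12, so v_3 = 12^{−1} = 12 (mod 13).
  i = 4 (α = 3): (3−2)(3−8)(3−7)(3−5) = 1·(−5)·(−4)·(−2) = −40 ≡ 12, so v_4 = 12^{−1} = 12 (mod 13).
  i = 5 (α = 5): (5−2)(5−8)(5−7)(5−3) = 3·(−3)·(−2)·2 = 36 ≡ 10, so v_5 = 10^{−1} = 4 (mod 13).
  v = [12, 12, 12, 12, 4].
Step 2: syndromes of r = [9, 8, 9, 0, 11] (all sums mod 13).
  S_0 = Σ v_i r_i = 12·9 + 12·8 + 12·9 + 12·0 + 4·11 = 356 ≡ 5.
  S_1 = Σ v_i α_i r_i = 12·2·9 + 12·8·8 + 12·7·9 + 12·3·0 + 4·5·11 = 1960 ≡ 10.
  α_i^2 mod 13 = [4, 12, 10, 9, 12].
  S_2 = Σ v_i α_i^2 r_i = 12·4·9 + 12·12·8 + 12·10·9 + 12·9·0 + 4·12·11 = 3192 ≡ 7.
  S = (5, 10, 7) ≠ 0, so r is not a codeword (an error is present).
Step 3: locate the error. For a single error e at position i, S_ℓ = v_i·e·α_i^ℓ, so α_err = S_1/S_0.
  S_0^{−1} = 5^{−1} = 8 (mod 13), so α_err = 10·8 = 80 ≡ 2 = α_1. Error position i = 1.
  Consistency check: S_2/S_1 = 7·4 = 28 ≡ 2 = α_err ✓ (single-error assumption holds).
Step 4: error magnitude e = S_0/v_1 = S_0·∏_{j≠1}(α_1 − α_j) = 5·12 = 60 ≡ 8 (mod 13).
Step 5: correct position 1: c_1 = r_1 − e = 9 − 8 ≡ 1 (mod 13). Hence c = [1, 8, 9, 0, 11].
  Check: interpolating c through the α_i gives m(x) = 3 + 12·x (degree < 2) with m(α_i) = c_i for every i, so c is indeed a codeword.


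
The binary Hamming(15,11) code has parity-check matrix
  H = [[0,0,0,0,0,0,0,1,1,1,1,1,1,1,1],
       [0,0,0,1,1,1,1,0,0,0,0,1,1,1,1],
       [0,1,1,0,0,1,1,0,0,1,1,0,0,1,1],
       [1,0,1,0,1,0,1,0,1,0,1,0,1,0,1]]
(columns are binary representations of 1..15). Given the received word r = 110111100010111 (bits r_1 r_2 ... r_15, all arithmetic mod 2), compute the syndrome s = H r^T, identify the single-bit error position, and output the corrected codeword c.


s = (0, 1, 0, 0)^T, error position = 4, corrected codeword c = 110011100010111

Compute s = H r^T mod 2 one row at a time:
  s_1 = 0 + 0 + 0 + 1 + 0 + 1 + 1 + 1 = 4 ≡ 0 (mod 2).
  s_2 = 1 + 1 + 1 + 1 + 0 + 1 + 1 + 1 = 7 ≡ 1 (mod 2).
  s_3 = 1 + 0 + 1 + 1 + 0 + 1 + 1 + 1 = 6 ≡ 0 (mod 2).
  s_4 = 1 + 0 + 1 + 1 + 0 + 1 + 1 + 1 = 6 ≡ 0 (mod 2).
s = (0, 1, 0, 0)^T — this equals column 4 of H (binary 0100), so error is at position 4.
Correct: flip bit 4 of r = 110111100010111 to get c = 110011100010111.


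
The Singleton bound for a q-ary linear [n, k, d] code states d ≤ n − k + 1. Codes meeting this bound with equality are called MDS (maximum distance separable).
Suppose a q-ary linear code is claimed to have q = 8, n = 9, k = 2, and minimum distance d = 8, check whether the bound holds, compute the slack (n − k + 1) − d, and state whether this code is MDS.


Singleton RHS = n − k + 1 = 8, slack = 0, bound satisfied, MDS.

Singleton bound: d ≤ n − k + 1.
Here n = 9, k = 2, so n − k + 1 = 8.
Given d = 8, check d ≤ 8: YES.
Slack = (n − k + 1) − d = 0.
The code is MDS (slack = 0).
Description: the claimed parameters are [9, 2, 8]_8; such a code would be MDS (meets Singleton bound).


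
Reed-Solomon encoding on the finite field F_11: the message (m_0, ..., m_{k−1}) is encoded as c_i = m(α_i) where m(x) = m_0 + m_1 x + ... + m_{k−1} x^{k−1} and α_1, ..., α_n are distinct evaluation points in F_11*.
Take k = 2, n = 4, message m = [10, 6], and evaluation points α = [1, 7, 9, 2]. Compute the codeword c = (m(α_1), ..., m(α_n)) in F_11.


c = [5, 8, 9, 0]

Message polynomial: m(x) = 10 + 6·x (mod 11).
For each evaluation point α_i, compute m(α_i) mod 11:
  α_1 = 1: Horner steps 6 → 5, so m(1) = 5.
  α_2 = 7: Horner steps 6 → 8, so m(7) = 8.
  α_3 = 9: Horner steps 6 → 9, so m(9) = 9.
  α_4 = 2: Horner steps 6 → 0, so m(2) = 0.
Codeword c = [5, 8, 9, 0] ∈ F_11^4.


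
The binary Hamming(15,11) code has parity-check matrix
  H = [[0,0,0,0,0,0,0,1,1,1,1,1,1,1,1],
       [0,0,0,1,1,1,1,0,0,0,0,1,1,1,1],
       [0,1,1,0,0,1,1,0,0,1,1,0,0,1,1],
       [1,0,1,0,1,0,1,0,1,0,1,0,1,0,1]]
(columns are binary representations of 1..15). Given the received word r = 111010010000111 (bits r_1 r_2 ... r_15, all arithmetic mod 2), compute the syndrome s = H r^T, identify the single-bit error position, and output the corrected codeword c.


s = (0, 0, 0, 1)^T, error position = 1, corrected codeword c = 011010010000111

Compute s = H r^T mod 2 one row at a time:
  s_1 = 1 + 0 + 0 + 0 + 0 + 1 + 1 + 1 = 4 ≡ 0 (mod 2).
  s_2 = 0 + 1 + 0 + 0 + 0 + 1 + 1 + 1 = 4 ≡ 0 (mod 2).
  s_3 = 1 + 1 + 0 + 0 + 0 + 0 + 1 + 1 = 4 ≡ 0 (mod 2).
  s_4 = 1 + 1 + 1 + 0 + 0 + 0 + 1 + 1 = 5 ≡ 1 (mod 2).
s = (0, 0, 0, 1)^T — this equals column 1 of H (binary 0001), so error is at position 1.
Correct: flip bit 1 of r = 111010010000111 to get c = 011010010000111.


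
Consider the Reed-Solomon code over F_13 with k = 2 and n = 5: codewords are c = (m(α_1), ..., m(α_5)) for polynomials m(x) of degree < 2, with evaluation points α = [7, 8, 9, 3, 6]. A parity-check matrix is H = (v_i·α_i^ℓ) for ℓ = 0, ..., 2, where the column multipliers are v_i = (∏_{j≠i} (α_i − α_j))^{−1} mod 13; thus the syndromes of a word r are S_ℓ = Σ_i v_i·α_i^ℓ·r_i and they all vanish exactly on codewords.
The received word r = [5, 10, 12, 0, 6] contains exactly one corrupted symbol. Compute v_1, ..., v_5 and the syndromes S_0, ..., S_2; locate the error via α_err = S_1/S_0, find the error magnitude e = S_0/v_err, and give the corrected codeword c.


S = (11, 12, 6), error at position 1, error magnitude e = 10, c = [8, 10, 12, 0, 6].

Step 1: column multipliers v_i = (∏_{j≠i}(α_i − α_j))^{−1} mod 13.
  i = 1 (α = 7): (7−8)(7−9)(7−3)(7−6) = (−1)·(−2)·4·1 = 8 ≡ 8, so v_1 = 8^{−1} = 5 (mod 13).
  i = 2 (α = 8): (8−7)(8−9)(8−3)(8−6) = 1·(−1)·5·2 = −10 ≡ 3, so v_2 = 3^{−1} = 9 (mod 13).
  i = 3 (α = 9): (9−7)(9−8)(9−3)(9−6) = 2·1·6·3 = 36 ≡ 10, so v_3 = 10^{−1} = 4 (mod 13).
  i = 4 (α = 3): (3−7)(3−8)(3−9)(3−6) = (−4)·(−5)·(−6)·(−3) = 360 ≡ 9, so v_4 = 9^{−1} = 3 (mod 13).
  i = 5 (α = 6): (6−7)(6−8)(6−9)(6−3) = (−1)·(−2)·(−3)·3 = −18 ≡ 8, so v_5 = 8^{−1} = 5 (mod 13).
  v = [5, 9, 4, 3, 5].
Step 2: syndromes of r = [5, 10, 12, 0, 6] (all sums mod 13).
  S_0 = Σ v_i r_i = 5·5 + 9·10 + 4·12 + 3·0 + 5·6 = 193 ≡ 11.
  S_1 = Σ v_i α_i r_i = 5·7·5 + 9·8·10 + 4·9·12 + 3·3·0 + 5·6·6 = 1507 ≡ 12.
  α_i^2 mod 13 = [10, 12, 3, 9, 10].
  S_2 = Σ v_i α_i^2 r_i = 5·10·5 + 9·12·10 + 4·3·12 + 3·9·0 + 5·10·6 = 1774 ≡ 6.
  S = (11, 12, 6) ≠ 0, so r is not a codeword (an error is present).
Step 3: locate the error. For a single error e at position i, S_ℓ = v_i·e·α_i^ℓ, so α_err = S_1/S_0.
  S_0^{−1} = 11^{−1} = 6 (mod 13), so α_err = 12·6 = 72 ≡ 7 = α_1. Error position i = 1.
  Consistency check: S_2/S_1 = 6·12 = 72 ≡ 7 = α_err ✓ (single-error assumption holds).
Step 4: error magnitude e = S_0/v_1 = S_0·∏_{j≠1}(α_1 − α_j) = 11·8 = 88 ≡ 10 (mod 13).
Step 5: correct position 1: c_1 = r_1 − e = 5 − 10 ≡ 8 (mod 13). Hence c = [8, 10, 12, 0, 6].
  Check: interpolating c through the α_i gives m(x) = 7 + 2·x (degree < 2) with m(α_i) = c_i for every i, so c is indeed a codeword.


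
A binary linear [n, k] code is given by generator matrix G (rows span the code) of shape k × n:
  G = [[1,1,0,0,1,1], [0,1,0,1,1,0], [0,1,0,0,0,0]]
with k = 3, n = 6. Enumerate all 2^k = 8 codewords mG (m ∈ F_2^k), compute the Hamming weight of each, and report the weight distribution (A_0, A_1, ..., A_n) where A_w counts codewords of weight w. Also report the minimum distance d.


Weight distribution: A_0 = 1, A_1 = 1, A_2 = 1, A_3 = 3, A_4 = 2. Minimum distance d = 1.

Enumerate all 2^3 = 8 messages m ∈ F_2^3.
For each, compute codeword c = mG in F_2^6, then tally its weight.
  m = 000 → c = 000000, weight = 0.
  m = 100 → c = 110011, weight = 4.
  m = 010 → c = 010110, weight = 3.
  m = 110 → c = 100101, weight = 3.
  m = 001 → c = 010000, weight = 1.
  m = 101 → c = 100011, weight = 3.
  m = 011 → c = 000110, weight = 2.
  m = 111 → c = 110101, weight = 4.
Tally weights:
  weight 0: 1 codewords.
  weight 1: 1 codewords.
  weight 2: 1 codewords.
  weight 3: 3 codewords.
  weight 4: 2 codewords.
Minimum distance d = smallest w > 0 with A_w > 0 = 1.
Sanity: Σ A_w = 8 = 2^3 = 8 ✓.


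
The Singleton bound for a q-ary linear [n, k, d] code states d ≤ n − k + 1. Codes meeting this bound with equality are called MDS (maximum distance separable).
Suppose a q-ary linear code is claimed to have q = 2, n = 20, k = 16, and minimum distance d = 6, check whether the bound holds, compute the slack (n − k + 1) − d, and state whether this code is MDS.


Singleton RHS = n − k + 1 = 5, slack = -1, bound violated (no such code; not MDS).

Singleton bound: d ≤ n − k + 1.
Here n = 20, k = 16, so n − k + 1 = 5.
Given d = 6, check d ≤ 5: NO.
Slack = (n − k + 1) − d = -1.
The slack is negative: d = 6 exceeds n − k + 1 = 5 by 1, so the Singleton bound is violated and no linear [20, 16, 6]_2 code can exist. In particular it is not MDS (MDS requires d = n − k + 1 exactly).
Description: the claimed parameters are [20, 16, 6]_2; such a code would be impossible (violates the Singleton bound).


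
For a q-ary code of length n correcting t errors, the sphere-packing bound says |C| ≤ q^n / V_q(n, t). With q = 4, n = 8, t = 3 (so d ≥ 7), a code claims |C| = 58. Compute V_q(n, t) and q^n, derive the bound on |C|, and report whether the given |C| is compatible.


V_q(n, t) = 1789, q^n = 65536, Hamming bound = 36, |C| = 58 > bound (violated).

Step 1: Compute V_q(n, t) = Σ_{j=0}^3 C(n, j) (q−1)^j.
  j = 0: C(8,0)·(3)^0 = 1·1 = 1.
  j = 1: C(8,1)·(3)^1 = 8·3 = 24.
  j = 2: C(8,2)·(3)^2 = 28·9 = 252.
  j = 3: C(8,3)·(3)^3 = 56·27 = 1512.
  V_q(n, t) = 1 + 24 + 252 + 1512 = 1789.
Step 2: q^n = 4^8 = 65536.
Step 3: Hamming bound ⌊q^n / V_q(n,t)⌋ = ⌊65536/1789⌋ = 36.
Step 4: Compare |C| = 58 to 36: violated.
The claimed |C| lies above the Hamming bound, so no 4-ary code of length 8 with d ≥ 7 can have 58 codewords.


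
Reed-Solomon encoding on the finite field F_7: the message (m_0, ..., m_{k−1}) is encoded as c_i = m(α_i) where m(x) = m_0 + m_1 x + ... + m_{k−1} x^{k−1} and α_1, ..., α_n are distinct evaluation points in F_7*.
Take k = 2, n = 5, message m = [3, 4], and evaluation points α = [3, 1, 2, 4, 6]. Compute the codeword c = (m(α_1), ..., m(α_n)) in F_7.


c = [1, 0, 4, 5, 6]

Message polynomial: m(x) = 3 + 4·x (mod 7).
For each evaluation point α_i, compute m(α_i) mod 7:
  α_1 = 3: Horner steps 4 → 1, so m(3) = 1.
  α_2 = 1: Horner steps 4 → 0, so m(1) = 0.
  α_3 = 2: Horner steps 4 → 4, so m(2) = 4.
  α_4 = 4: Horner steps 4 → 5, so m(4) = 5.
  α_5 = 6: Horner steps 4 → 6, so m(6) = 6.
Codeword c = [1, 0, 4, 5, 6] ∈ F_7^5.


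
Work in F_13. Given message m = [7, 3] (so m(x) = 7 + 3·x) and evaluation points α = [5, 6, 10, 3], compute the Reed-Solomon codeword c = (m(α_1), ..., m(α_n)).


c = [9, 12, 11, 3]

Message polynomial: m(x) = 7 + 3·x (mod 13).
For each evaluation point α_i, compute m(α_i) mod 13:
  α_1 = 5: Horner steps 3 → 9, so m(5) = 9.
  α_2 = 6: Horner steps 3 → 12, so m(6) = 12.
  α_3 = 10: Horner steps 3 → 11, so m(10) = 11.
  α_4 = 3: Horner steps 3 → 3, so m(3) = 3.
Codeword c = [9, 12, 11, 3] ∈ F_13^4.


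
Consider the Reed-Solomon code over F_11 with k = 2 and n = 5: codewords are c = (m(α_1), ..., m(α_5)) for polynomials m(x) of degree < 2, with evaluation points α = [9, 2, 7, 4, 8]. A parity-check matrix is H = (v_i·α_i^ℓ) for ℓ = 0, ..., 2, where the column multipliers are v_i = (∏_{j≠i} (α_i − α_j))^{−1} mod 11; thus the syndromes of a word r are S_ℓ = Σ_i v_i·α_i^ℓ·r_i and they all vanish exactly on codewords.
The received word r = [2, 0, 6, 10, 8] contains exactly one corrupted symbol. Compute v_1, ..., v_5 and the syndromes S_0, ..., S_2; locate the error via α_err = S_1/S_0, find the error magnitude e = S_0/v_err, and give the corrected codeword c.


S = (10, 4, 6), error at position 3, error magnitude e = 3, c = [2, 0, 3, 10, 8].

Step 1: column multipliers v_i = (∏_{j≠i}(α_i − α_j))^{−1} mod 11.
  i = 1 (α = 9): (9−2)(9−7)(9−4)(9−8) = 7·2·5·1 = 70 ≡ 4, so v_1 = 4^{−1} = 3 (mod 11).
  i = 2 (α = 2): (2−9)(2−7)(2−4)(2−8) = (−7)·(−5)·(−2)·(−6) = 420 ≡ 2, so v_2 = 2^{−1} = 6 (mod 11).
  i = 3 (α = 7): (7−9)(7−2)(7−4)(7−8) = (−2)·5·3·(−1) = 30 ≡ 8, so v_3 = 8^{−1} = 7 (mod 11).
  i = 4 (α = 4): (4−9)(4−2)(4−7)(4−8) = (−5)·2·(−3)·(−4) = −120 ≡ 1, so v_4 = 1^{−1} = 1 (mod 11).
  i = 5 (α = 8): (8−9)(8−2)(8−7)(8−4) = (−1)·6·1·4 = −24 ≡ 9, so v_5 = 9^{−1} = 5 (mod 11).
  v = [3, 6, 7, 1, 5].
Step 2: syndromes of r = [2, 0, 6, 10, 8] (all sums mod 11).
  S_0 = Σ v_i r_i = 3·2 + 6·0 + 7·6 + 1·10 + 5·8 = 98 ≡ 10.
  S_1 = Σ v_i α_i r_i = 3·9·2 + 6·2·0 + 7·7·6 + 1·4·10 + 5·8·8 = 708 ≡ 4.
  α_i^2 mod 11 = [4, 4, 5, 5, 9].
  S_2 = Σ v_i α_i^2 r_i = 3·4·2 + 6·4·0 + 7·5·6 + 1·5·10 + 5·9·8 = 644 ≡ 6.
  S = (10, 4, 6) ≠ 0, so r is not a codeword (an error is present).
Step 3: locate the error. For a single error e at position i, S_ℓ = v_i·e·α_i^ℓ, so α_err = S_1/S_0.
  S_0^{−1} = 10^{−1} = 10 (mod 11), so α_err = 4·10 = 40 ≡ 7 = α_3. Error position i = 3.
  Consistency check: S_2/S_1 = 6·3 = 18 ≡ 7 = α_err ✓ (single-error assumption holds).
Step 4: error magnitude e = S_0/v_3 = S_0·∏_{j≠3}(α_3 − α_j) = 10·8 = 80 ≡ 3 (mod 11).
Step 5: correct position 3: c_3 = r_3 − e = 6 − 3 ≡ 3 (mod 11). Hence c = [2, 0, 3, 10, 8].
  Check: interpolating c through the α_i gives m(x) = 1 + 5·x (degree < 2) with m(α_i) = c_i for every i, so c is indeed a codeword.


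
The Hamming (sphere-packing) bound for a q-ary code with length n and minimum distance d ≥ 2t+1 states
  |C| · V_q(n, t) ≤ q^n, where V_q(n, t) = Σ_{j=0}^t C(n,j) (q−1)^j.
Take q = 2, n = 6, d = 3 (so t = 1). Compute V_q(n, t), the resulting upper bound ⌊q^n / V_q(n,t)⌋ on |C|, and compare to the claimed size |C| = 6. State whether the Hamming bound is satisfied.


V_q(n, t) = 7, q^n = 64, Hamming bound = 9, |C| = 6 ≤ bound (satisfied).

Step 1: Compute V_q(n, t) = Σ_{j=0}^1 C(n, j) (q−1)^j.
  j = 0: C(6,0)·(1)^0 = 1·1 = 1.
  j = 1: C(6,1)·(1)^1 = 6·1 = 6.
  V_q(n, t) = 1 + 6 = 7.
Step 2: q^n = 2^6 = 64.
Step 3: Hamming bound ⌊q^n / V_q(n,t)⌋ = ⌊64/7⌋ = 9.
Step 4: Compare |C| = 6 to 9: satisfied.
The claimed |C| lies below the Hamming bound.


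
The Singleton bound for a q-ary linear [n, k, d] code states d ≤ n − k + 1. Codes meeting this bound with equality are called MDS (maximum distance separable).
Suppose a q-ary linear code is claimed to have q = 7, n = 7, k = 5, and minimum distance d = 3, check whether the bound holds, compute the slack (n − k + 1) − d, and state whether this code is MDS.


Singleton RHS = n − k + 1 = 3, slack = 0, bound satisfied, MDS.

Singleton bound: d ≤ n − k + 1.
Here n = 7, k = 5, so n − k + 1 = 3.
Given d = 3, check d ≤ 3: YES.
Slack = (n − k + 1) − d = 0.
The code is MDS (slack = 0).
Description: the claimed parameters are [7, 5, 3]_7; such a code would be MDS (meets Singleton bound).


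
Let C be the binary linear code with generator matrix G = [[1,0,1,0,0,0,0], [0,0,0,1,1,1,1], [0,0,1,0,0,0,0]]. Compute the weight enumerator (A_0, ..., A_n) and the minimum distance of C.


Weight distribution: A_0 = 1, A_1 = 2, A_2 = 1, A_4 = 1, A_5 = 2, A_6 = 1. Minimum distance d = 1.

Enumerate all 2^3 = 8 messages m ∈ F_2^3.
For each, compute codeword c = mG in F_2^7, then tally its weight.
  m = 000 → c = 0000000, weight = 0.
  m = 100 → c = 1010000, weight = 2.
  m = 010 → c = 0001111, weight = 4.
  m = 110 → c = 1011111, weight = 6.
  m = 001 → c = 0010000, weight = 1.
  m = 101 → c = 1000000, weight = 1.
  m = 011 → c = 0011111, weight = 5.
  m = 111 → c = 1001111, weight = 5.
Tally weights:
  weight 0: 1 codewords.
  weight 1: 2 codewords.
  weight 2: 1 codewords.
  weight 4: 1 codewords.
  weight 5: 2 codewords.
  weight 6: 1 codewords.
Minimum distance d = smallest w > 0 with A_w > 0 = 1.
Sanity: Σ A_w = 8 = 2^3 = 8 ✓.


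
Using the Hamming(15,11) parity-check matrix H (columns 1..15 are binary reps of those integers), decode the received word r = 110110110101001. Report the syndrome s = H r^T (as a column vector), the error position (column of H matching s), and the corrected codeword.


s = (0, 1, 0, 0)^T, error position = 4, corrected codeword c = 110010110101001

Compute s = H r^T mod 2 one row at a time:
  s_1 = 1 + 0 + 1 + 0 + 1 + 0 + 0 + 1 = 4 ≡ 0 (mod 2).
  s_2 = 1 + 1 + 0 + 1 + 1 + 0 + 0 + 1 = 5 ≡ 1 (mod 2).
  s_3 = 1 + 0 + 0 + 1 + 1 + 0 + 0 + 1 = 4 ≡ 0 (mod 2).
  s_4 = 1 + 0 + 1 + 1 + 0 + 0 + 0 + 1 = 4 ≡ 0 (mod 2).
s = (0, 1, 0, 0)^T — this equals column 4 of H (binary 0100), so error is at position 4.
Correct: flip bit 4 of r = 110110110101001 to get c = 110010110101001.


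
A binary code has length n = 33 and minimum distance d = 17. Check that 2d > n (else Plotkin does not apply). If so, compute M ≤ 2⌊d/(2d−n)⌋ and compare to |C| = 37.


Plotkin bound M ≤ 34; given |C| = 37 > bound (violated).

Check applicability: 2d = 34, n = 33.
2d − n = 1 > 0, so Plotkin applies.
Compute d/(2d−n) = 17/1 ≈ 17.0000.
⌊d/(2d−n)⌋ = 17.
Plotkin bound: M ≤ 2·17 = 34.
Given |C| = 37, check: VIOLATED.
This |C| is above the Plotkin bound, so no binary code with n = 33, d = 17 and 37 codewords exists.


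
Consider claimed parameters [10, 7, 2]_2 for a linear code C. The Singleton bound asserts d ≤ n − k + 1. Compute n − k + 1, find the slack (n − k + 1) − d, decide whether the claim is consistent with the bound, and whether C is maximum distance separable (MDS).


Singleton RHS = n − k + 1 = 4, slack = 2, bound satisfied, not MDS.

Singleton bound: d ≤ n − k + 1.
Here n = 10, k = 7, so n − k + 1 = 4.
Given d = 2, check d ≤ 4: YES.
Slack = (n − k + 1) − d = 2.
The code is NOT MDS (slack = 2 > 0).
Description: the claimed parameters are [10, 7, 2]_2; such a code would be non-MDS.


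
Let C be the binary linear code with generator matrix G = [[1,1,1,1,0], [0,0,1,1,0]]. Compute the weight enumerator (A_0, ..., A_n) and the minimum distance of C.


Weight distribution: A_0 = 1, A_2 = 2, A_4 = 1. Minimum distance d = 2.

Enumerate all 2^2 = 4 messages m ∈ F_2^2.
For each, compute codeword c = mG in F_2^5, then tally its weight.
  m = 00 → c = 00000, weight = 0.
  m = 10 → c = 11110, weight = 4.
  m = 01 → c = 00110, weight = 2.
  m = 11 → c = 11000, weight = 2.
Tally weights:
  weight 0: 1 codewords.
  weight 2: 2 codewords.
  weight 4: 1 codewords.
Minimum distance d = smallest w > 0 with A_w > 0 = 2.
Sanity: Σ A_w = 4 = 2^2 = 4 ✓.


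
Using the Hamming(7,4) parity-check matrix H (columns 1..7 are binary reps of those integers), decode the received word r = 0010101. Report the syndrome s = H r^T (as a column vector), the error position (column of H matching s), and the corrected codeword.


s = (0, 0, 1)^T, error position = 1, corrected codeword c = 1010101

Compute s = H r^T mod 2 one row at a time:
  s_1 = 0 + 1 + 0 + 1 = 2 ≡ 0 (mod 2).
  s_2 = 0 + 1 + 0 + 1 = 2 ≡ 0 (mod 2).
  s_3 = 0 + 1 + 1 + 1 = 3 ≡ 1 (mod 2).
s = (0, 0, 1)^T — this equals column 1 of H (binary 001), so error is at position 1.
Correct: flip bit 1 of r = 0010101 to get c = 1010101.
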